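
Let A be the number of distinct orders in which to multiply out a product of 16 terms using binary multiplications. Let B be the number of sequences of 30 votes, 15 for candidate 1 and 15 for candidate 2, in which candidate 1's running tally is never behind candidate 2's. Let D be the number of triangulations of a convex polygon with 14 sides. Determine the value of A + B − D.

19181678

Ways to associate a product of 16 factors correspond to binary trees on 16 leaves, so the count is C_15. So A = C_15 = 9694845.
Ballot sequences with n votes each where one side never trails are Dyck words, counted by C_n; here n = 15. So B = C_15 = 9694845.
Triangulations of a convex m-gon are counted by C_{m−2}; with m = 14 this is C_12. So D = C_12 = 208012.
A + B − D = 9694845 + 9694845 − 208012 = 19181678.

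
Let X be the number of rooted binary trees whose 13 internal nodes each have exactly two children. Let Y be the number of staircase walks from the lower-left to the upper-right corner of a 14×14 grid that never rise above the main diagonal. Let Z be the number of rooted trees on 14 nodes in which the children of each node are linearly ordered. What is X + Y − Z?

Full binary trees with n internal nodes are counted by C_n; here n = 13. So X = C_13 = 742900.
Monotone paths in an n×n grid that stay weakly below the diagonal are counted by C_n; here n = 14. So Y = C_14 = 2674440.
A rooted plane tree on 14 nodes has 13 edges, and such trees are counted by C_13. So Z = C_13 = 742900.
X + Y − Z = 742900 + 2674440 − 742900 = 2674440.

2674440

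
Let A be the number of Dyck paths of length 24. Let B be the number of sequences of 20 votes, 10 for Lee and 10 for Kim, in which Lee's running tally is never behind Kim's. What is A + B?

Dyck paths of semilength n (length 2n) are counted by C_n; here n = 12. So A = C_12 = 208012.
Ballot sequences with n votes each where one side never trails are Dyck words, counted by C_n; here n = 10. So B = C_10 = 16796.
A + B = 208012 + 16796 = 224808.

224808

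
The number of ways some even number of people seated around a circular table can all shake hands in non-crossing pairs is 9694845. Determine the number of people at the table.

30

Non-crossing handshake pairings of 2n people are counted by C_n. The Catalan number equal to 9694845 is C_15.
So n = 15, and there are 2n = 30 people.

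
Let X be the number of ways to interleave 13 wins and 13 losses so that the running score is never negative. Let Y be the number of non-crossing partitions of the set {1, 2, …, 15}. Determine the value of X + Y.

10437745

Reading a vote for the leader as '(' and for the other as ')' turns such a sequence into a balanced string of 13 pairs, so the count is C_13. So X = C_13 = 742900.
Non-crossing partitions of an n-element set are counted by C_n; here n = 15. So Y = C_15 = 9694845.
X + Y = 742900 + 9694845 = 10437745.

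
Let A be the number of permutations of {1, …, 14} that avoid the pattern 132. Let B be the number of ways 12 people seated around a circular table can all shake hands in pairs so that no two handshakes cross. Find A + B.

2674572

For any fixed pattern of length 3, the pattern-avoiding permutations of [14] number C_14. So A = C_14 = 2674440.
Non-crossing handshake pairings of 2n people are counted by C_n; 12 people gives n = 6. So B = C_6 = 132.
A + B = 2674440 + 132 = 2674572.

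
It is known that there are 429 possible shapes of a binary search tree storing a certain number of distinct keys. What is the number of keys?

7

Binary search tree shapes on n keys are counted by C_n. Since C_7 = 429, the index is 7.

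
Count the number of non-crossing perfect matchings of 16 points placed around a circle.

1430

Pairing 16 circle points by 8 non-crossing chords gives C_8 matchings.
C_8 = C(16,8)/9 = 12870/9 = 1430.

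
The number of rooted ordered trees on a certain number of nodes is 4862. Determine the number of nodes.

10

Rooted ordered trees on m nodes are counted by C_{m−1}. Since C_9 = 4862, the index is 9.
So the index is 9, and the number of nodes is 9 + 1 = 10.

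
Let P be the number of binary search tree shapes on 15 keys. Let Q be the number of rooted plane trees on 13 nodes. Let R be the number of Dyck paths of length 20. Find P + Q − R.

9886061

There are C_n binary search tree shapes on n keys; with n = 15 that is C_15. So P = C_15 = 9694845.
A rooted plane tree on 13 nodes has 12 edges, and such trees are counted by C_12. So Q = C_12 = 208012.
Paths of 10 up- and 10 down-steps that never dip below the axis are Dyck paths; their count is C_10. So R = C_10 = 16796.
P + Q − R = 9694845 + 208012 − 16796 = 9886061.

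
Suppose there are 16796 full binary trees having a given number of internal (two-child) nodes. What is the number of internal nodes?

Full binary trees with n internal nodes are counted by C_n; 16796 = C_10.

10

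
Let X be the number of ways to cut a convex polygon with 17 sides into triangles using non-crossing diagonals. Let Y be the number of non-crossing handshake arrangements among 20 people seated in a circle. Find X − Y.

The number of triangulations of a 17-gon is the Catalan number C_15 (index = sides − 2). So X = C_15 = 9694845.
Non-crossing handshake pairings of 2n people are counted by C_n; 20 people gives n = 10. So Y = C_10 = 16796.
X − Y = 9694845 − 16796 = 9678049.

9678049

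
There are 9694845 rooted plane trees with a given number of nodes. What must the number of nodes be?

Rooted ordered trees on m nodes are counted by C_{m−1}; 9694845 = C_15.
So the index is 15, and the number of nodes is 15 + 1 = 16.

16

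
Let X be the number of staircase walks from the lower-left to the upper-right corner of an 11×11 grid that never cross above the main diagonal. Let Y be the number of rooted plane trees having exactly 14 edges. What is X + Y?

Monotone paths in an n×n grid that stay weakly below the diagonal are counted by C_n; here n = 11. So X = C_11 = 58786.
A rooted plane tree with 14 edges has 15 nodes, and the count is C_14. So Y = C_14 = 2674440.
X + Y = 58786 + 2674440 = 2733226.

2733226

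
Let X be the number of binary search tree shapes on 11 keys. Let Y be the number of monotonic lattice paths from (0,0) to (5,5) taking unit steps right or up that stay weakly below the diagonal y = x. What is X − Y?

There are C_n binary search tree shapes on n keys; with n = 11 that is C_11. So X = C_11 = 58786.
Sub-diagonal monotone paths from (0,0) to (5,5) biject with Dyck paths of semilength 5, giving C_5. So Y = C_5 = 42.
X − Y = 58786 − 42 = 58744.

58744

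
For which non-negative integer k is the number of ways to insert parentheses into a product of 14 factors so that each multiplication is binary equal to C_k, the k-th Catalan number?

13

Ways to associate a product of 14 factors correspond to binary trees on 14 leaves, so the count is C_13.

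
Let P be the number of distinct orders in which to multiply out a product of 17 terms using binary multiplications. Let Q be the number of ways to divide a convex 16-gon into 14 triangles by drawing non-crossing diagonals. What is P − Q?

Parenthesizations of m factors correspond to full binary trees with m leaves, counted by C_{m−1}; m = 17 gives C_16. So P = C_16 = 35357670.
A convex 16-gon is triangulated into 14 triangles, and the number of such triangulations is the Catalan number C_{16−2} = C_14. So Q = C_14 = 2674440.
P − Q = 35357670 − 2674440 = 32683230.

32683230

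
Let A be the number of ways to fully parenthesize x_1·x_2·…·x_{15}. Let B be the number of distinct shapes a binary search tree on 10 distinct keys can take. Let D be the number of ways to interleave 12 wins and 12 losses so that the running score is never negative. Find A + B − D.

2483224

Bracketing 15 factors into binary products is counted by C_{15−1} = C_14. So A = C_14 = 2674440.
There are C_n binary search tree shapes on n keys; with n = 10 that is C_10. So B = C_10 = 16796.
Reading a vote for the leader as '(' and for the other as ')' turns such a sequence into a balanced string of 12 pairs, so the count is C_12. So D = C_12 = 208012.
A + B − D = 2674440 + 16796 − 208012 = 2483224.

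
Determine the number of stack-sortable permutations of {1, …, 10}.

By Knuth's characterisation, the stack-sortable permutations of length 10 are the 231-avoiders, numbering C_10.
C_10 = C_9 · 2(2·9+1)/(9+2) = 4862 · 38/11 = 16796.

16796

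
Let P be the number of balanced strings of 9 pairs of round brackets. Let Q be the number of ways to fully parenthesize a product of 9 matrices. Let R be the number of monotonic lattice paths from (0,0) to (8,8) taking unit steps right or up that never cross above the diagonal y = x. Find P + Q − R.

With 9 pairs the number of balanced bracket strings is the Catalan number C_9. So P = C_9 = 4862.
Parenthesizations of m factors correspond to full binary trees with m leaves, counted by C_{m−1}; m = 9 gives C_8. So Q = C_8 = 1430.
Sub-diagonal monotone paths from (0,0) to (8,8) biject with Dyck paths of semilength 8, giving C_8. So R = C_8 = 1430.
P + Q − R = 4862 + 1430 − 1430 = 4862.

4862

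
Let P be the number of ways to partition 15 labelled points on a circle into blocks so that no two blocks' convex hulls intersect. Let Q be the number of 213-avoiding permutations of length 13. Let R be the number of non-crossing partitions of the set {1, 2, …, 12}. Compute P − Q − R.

8743933

Non-crossing partitions of an n-element set are counted by C_n; here n = 15. So P = C_15 = 9694845.
For any fixed pattern of length 3, the pattern-avoiding permutations of [13] number C_13. So Q = C_13 = 742900.
The non-crossing partitions of [12] form a lattice of size C_12. So R = C_12 = 208012.
P − Q − R = 9694845 − 742900 − 208012 = 8743933.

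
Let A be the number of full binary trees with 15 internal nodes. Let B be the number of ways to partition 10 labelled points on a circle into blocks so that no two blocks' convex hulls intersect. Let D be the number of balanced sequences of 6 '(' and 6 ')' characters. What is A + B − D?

9711509

The number of full binary trees on 15 internal nodes is the Catalan number C_15. So A = C_15 = 9694845.
The non-crossing partitions of [10] form a lattice of size C_10. So B = C_10 = 16796.
With 6 pairs the number of balanced bracket strings is the Catalan number C_6. So D = C_6 = 132.
A + B − D = 9694845 + 16796 − 132 = 9711509.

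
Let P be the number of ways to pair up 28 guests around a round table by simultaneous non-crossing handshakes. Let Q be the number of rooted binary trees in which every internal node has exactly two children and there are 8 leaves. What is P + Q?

Non-crossing handshake pairings of 2n people are counted by C_n; 28 people gives n = 14. So P = C_14 = 2674440.
A full binary tree with L leaves has L−1 internal nodes and is counted by C_{L−1}; L = 8 gives C_7. So Q = C_7 = 429.
P + Q = 2674440 + 429 = 2674869.

2674869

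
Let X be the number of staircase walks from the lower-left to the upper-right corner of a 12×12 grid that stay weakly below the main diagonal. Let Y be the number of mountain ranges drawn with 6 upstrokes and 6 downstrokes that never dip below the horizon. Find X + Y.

Sub-diagonal monotone paths from (0,0) to (12,12) biject with Dyck paths of semilength 12, giving C_12. So X = C_12 = 208012.
A Dyck path with 6 up-steps and 6 down-steps has semilength 6, so there are C_6 of them. So Y = C_6 = 132.
X + Y = 208012 + 132 = 208144.

208144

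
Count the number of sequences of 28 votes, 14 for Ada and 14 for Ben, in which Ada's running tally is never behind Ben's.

2674440

Ballot sequences with n votes each where one side never trails are Dyck words, counted by C_n; here n = 14.
C_14 = C_13 · 2(2·13+1)/(13+2) = 742900 · 54/15 = 2674440.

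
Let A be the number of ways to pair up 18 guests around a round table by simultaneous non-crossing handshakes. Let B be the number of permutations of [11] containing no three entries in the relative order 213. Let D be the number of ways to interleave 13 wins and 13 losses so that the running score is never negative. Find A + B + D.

With 18 = 2·9 people, non-crossing handshake pairings are non-crossing perfect matchings on a circle, counted by C_9. So A = C_9 = 4862.
Permutations of [n] avoiding any single length-3 pattern are counted by C_n; here n = 11. So B = C_11 = 58786.
Ballot sequences with n votes each where one side never trails are Dyck words, counted by C_n; here n = 13. So D = C_13 = 742900.
A + B + D = 4862 + 58786 + 742900 = 806548.

806548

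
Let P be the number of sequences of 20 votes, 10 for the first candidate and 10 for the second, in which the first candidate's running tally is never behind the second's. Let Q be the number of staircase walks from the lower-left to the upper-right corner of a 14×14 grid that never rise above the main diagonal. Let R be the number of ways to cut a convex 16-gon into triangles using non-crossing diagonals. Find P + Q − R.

16796

Ballot sequences with n votes each where one side never trails are Dyck words, counted by C_n; here n = 10. So P = C_10 = 16796.
Sub-diagonal monotone paths from (0,0) to (14,14) biject with Dyck paths of semilength 14, giving C_14. So Q = C_14 = 2674440.
Triangulations of a convex m-gon are counted by C_{m−2}; with m = 16 this is C_14. So R = C_14 = 2674440.
P + Q − R = 16796 + 2674440 − 2674440 = 16796.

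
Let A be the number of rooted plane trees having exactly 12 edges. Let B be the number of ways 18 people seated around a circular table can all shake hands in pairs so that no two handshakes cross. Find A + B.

A rooted plane tree with 12 edges has 13 nodes, and the count is C_12. So A = C_12 = 208012.
With 18 = 2·9 people, non-crossing handshake pairings are non-crossing perfect matchings on a circle, counted by C_9. So B = C_9 = 4862.
A + B = 208012 + 4862 = 212874.

212874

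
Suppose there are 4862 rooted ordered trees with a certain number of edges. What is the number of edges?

Rooted ordered trees with n edges are counted by C_n. Since C_9 = 4862, the index is 9.

9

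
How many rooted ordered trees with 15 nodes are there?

A rooted plane tree on 15 nodes has 14 edges, and such trees are counted by C_14.
C_14 = C(28,14)/15 = 40116600/15 = 2674440.

2674440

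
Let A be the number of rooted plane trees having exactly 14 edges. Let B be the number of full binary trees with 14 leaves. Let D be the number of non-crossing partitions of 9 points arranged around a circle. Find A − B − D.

Rooted ordered trees with n edges are counted by C_n; here n = 14. So A = C_14 = 2674440.
Full binary trees with 14 leaves have 14−1 = 13 internal nodes, so there are C_13 of them. So B = C_13 = 742900.
The non-crossing partitions of [9] form a lattice of size C_9. So D = C_9 = 4862.
A − B − D = 2674440 − 742900 − 4862 = 1926678.

1926678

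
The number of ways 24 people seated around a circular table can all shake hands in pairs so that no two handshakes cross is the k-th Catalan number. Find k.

12

With 24 = 2·12 people, non-crossing handshake pairings are non-crossing perfect matchings on a circle, counted by C_12.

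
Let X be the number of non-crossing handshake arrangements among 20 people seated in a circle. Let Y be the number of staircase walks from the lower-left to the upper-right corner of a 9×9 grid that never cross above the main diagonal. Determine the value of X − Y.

11934

Non-crossing handshake pairings of 2n people are counted by C_n; 20 people gives n = 10. So X = C_10 = 16796.
Sub-diagonal monotone paths from (0,0) to (9,9) biject with Dyck paths of semilength 9, giving C_9. So Y = C_9 = 4862.
X − Y = 16796 − 4862 = 11934.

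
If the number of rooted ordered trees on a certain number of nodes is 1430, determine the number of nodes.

9

Rooted ordered trees on m nodes are counted by C_{m−1}; 1430 = C_8.
So the index is 8, and the number of nodes is 8 + 1 = 9.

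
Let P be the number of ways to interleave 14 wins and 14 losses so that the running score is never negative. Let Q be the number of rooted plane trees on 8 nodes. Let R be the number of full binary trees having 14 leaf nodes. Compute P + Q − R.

Ballot sequences with n votes each where one side never trails are Dyck words, counted by C_n; here n = 14. So P = C_14 = 2674440.
A rooted plane tree on 8 nodes has 7 edges, and such trees are counted by C_7. So Q = C_7 = 429.
Full binary trees with 14 leaves have 14−1 = 13 internal nodes, so there are C_13 of them. So R = C_13 = 742900.
P + Q − R = 2674440 + 429 − 742900 = 1931969.

1931969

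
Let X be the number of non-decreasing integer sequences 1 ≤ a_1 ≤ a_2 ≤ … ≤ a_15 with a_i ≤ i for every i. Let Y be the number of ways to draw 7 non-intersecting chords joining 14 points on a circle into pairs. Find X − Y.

Such sub-staircase sequences of length n are counted by C_n; here n = 15. So X = C_15 = 9694845.
Pairing 14 circle points by 7 non-crossing chords gives C_7 matchings. So Y = C_7 = 429.
X − Y = 9694845 − 429 = 9694416.

9694416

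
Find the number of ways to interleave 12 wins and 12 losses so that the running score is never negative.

Reading a vote for the leader as '(' and for the other as ')' turns such a sequence into a balanced string of 12 pairs, so the count is C_12.
C_12 = C(24,12)/13 = 2704156/13 = 208012.

208012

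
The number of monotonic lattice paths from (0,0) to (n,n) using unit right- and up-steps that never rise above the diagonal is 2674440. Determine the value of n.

Such diagonal-avoiding paths in an n×n grid are counted by C_n, and C_14 = 2674440.

14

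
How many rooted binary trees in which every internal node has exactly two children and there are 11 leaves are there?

16796

A full binary tree with L leaves has L−1 internal nodes and is counted by C_{L−1}; L = 11 gives C_10.
C_10 = 16796.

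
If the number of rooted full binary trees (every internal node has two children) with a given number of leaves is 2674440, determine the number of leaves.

15

Full binary trees with L leaves are counted by C_{L−1}; 2674440 = C_14.
So the index is 14, and the number of leaves is 14 + 1 = 15.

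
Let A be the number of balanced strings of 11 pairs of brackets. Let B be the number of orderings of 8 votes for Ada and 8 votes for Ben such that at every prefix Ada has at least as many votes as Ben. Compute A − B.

Balanced strings of n pairs of brackets are counted by C_n; here n = 11. So A = C_11 = 58786.
Reading a vote for the leader as '(' and for the other as ')' turns such a sequence into a balanced string of 8 pairs, so the count is C_8. So B = C_8 = 1430.
A − B = 58786 − 1430 = 57356.

57356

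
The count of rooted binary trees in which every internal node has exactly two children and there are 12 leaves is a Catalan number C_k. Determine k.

Full binary trees with 12 leaves have 12−1 = 11 internal nodes, so there are C_11 of them.

11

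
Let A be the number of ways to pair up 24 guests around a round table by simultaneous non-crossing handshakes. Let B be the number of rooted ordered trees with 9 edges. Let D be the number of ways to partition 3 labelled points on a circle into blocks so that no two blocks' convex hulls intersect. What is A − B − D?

With 24 = 2·12 people, non-crossing handshake pairings are non-crossing perfect matchings on a circle, counted by C_12. So A = C_12 = 208012.
A rooted plane tree with 9 edges has 10 nodes, and the count is C_9. So B = C_9 = 4862.
The non-crossing partitions of [3] form a lattice of size C_3. So D = C_3 = 5.
A − B − D = 208012 − 4862 − 5 = 203145.

203145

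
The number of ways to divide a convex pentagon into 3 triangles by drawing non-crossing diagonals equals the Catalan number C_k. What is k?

The number of triangulations of a 5-gon is the Catalan number C_3 (index = sides − 2).

3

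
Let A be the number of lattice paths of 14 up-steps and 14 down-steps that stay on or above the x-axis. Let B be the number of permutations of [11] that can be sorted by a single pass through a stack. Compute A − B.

Dyck paths of semilength n (length 2n) are counted by C_n; here n = 14. So A = C_14 = 2674440.
Stack-sortable permutations are exactly the 231-avoiding ones, counted by C_n; here n = 11. So B = C_11 = 58786.
A − B = 2674440 − 58786 = 2615654.

2615654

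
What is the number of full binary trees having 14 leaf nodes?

742900

A full binary tree with L leaves has L−1 internal nodes and is counted by C_{L−1}; L = 14 gives C_13.
C_13 = C_12 · 2(2·12+1)/(12+2) = 208012 · 50/14 = 742900.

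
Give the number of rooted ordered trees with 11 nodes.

16796

A rooted plane tree on 11 nodes has 10 edges, and such trees are counted by C_10.
C_10 = C(20,10)/11 = 184756/11 = 16796.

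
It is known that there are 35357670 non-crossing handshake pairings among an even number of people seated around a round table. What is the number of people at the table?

32

Non-crossing handshake pairings of 2n people are counted by C_n. Since C_16 = 35357670, the index is 16.
So n = 16, and there are 2n = 32 people.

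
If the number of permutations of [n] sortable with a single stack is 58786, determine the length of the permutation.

11

Stack-sortable permutations of [n] are counted by C_n; 58786 = C_11.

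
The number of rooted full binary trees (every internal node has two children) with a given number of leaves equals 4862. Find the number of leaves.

10

Full binary trees with L leaves are counted by C_{L−1}. The Catalan number equal to 4862 is C_9.
So the index is 9, and the number of leaves is 9 + 1 = 10.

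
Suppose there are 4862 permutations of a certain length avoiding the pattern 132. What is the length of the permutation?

9

Permutations of [n] avoiding a fixed length-3 pattern are counted by C_n; 4862 = C_9.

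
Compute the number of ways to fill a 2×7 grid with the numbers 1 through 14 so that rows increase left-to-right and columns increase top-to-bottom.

Standard Young tableaux of shape 2×n are counted by C_n; here n = 7.
C_7 = C_6 · 2(2·6+1)/(6+2) = 132 · 26/8 = 429.

429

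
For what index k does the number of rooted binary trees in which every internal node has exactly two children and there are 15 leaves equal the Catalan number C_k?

14

A full binary tree with L leaves has L−1 internal nodes and is counted by C_{L−1}; L = 15 gives C_14.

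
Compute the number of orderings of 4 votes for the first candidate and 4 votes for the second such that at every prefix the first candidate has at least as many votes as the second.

14

Ballot sequences with n votes each where one side never trails are Dyck words, counted by C_n; here n = 4.
C_4 = C_3 · 2(2·3+1)/(3+2) = 5 · 14/5 = 14.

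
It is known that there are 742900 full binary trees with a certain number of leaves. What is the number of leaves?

Full binary trees with L leaves are counted by C_{L−1}. The Catalan number equal to 742900 is C_13.
So the index is 13, and the number of leaves is 13 + 1 = 14.

14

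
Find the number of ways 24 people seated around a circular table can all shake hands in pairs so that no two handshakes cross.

Non-crossing handshake pairings of 2n people are counted by C_n; 24 people gives n = 12.
C_12 = C(24,12)/13 = 2704156/13 = 208012.

208012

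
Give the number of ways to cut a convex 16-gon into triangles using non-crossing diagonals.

2674440

Triangulations of a convex m-gon are counted by C_{m−2}; with m = 16 this is C_14.
C_14 = C(28,14)/15 = 40116600/15 = 2674440.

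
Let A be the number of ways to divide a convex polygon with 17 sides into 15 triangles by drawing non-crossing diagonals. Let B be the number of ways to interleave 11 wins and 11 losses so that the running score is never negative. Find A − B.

9636059

A convex 17-gon is triangulated into 15 triangles, and the number of such triangulations is the Catalan number C_{17−2} = C_15. So A = C_15 = 9694845.
Ballot sequences with n votes each where one side never trails are Dyck words, counted by C_n; here n = 11. So B = C_11 = 58786.
A − B = 9694845 − 58786 = 9636059.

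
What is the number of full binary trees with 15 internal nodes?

The number of full binary trees on 15 internal nodes is the Catalan number C_15.
C_15 = C(30,15)/16 = 155117520/16 = 9694845.

9694845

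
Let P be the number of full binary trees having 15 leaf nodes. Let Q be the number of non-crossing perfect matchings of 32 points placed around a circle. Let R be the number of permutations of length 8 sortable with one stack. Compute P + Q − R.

38030680

Full binary trees with 15 leaves have 15−1 = 14 internal nodes, so there are C_14 of them. So P = C_14 = 2674440.
Non-crossing perfect matchings of 2n points on a circle are counted by C_n; with 32 points, n = 16. So Q = C_16 = 35357670.
Stack-sortable permutations are exactly the 231-avoiding ones, counted by C_n; here n = 8. So R = C_8 = 1430.
P + Q − R = 2674440 + 35357670 − 1430 = 38030680.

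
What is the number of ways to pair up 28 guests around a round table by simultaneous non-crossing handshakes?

2674440

With 28 = 2·14 people, non-crossing handshake pairings are non-crossing perfect matchings on a circle, counted by C_14.
C_14 = C(28,14)/15 = 40116600/15 = 2674440.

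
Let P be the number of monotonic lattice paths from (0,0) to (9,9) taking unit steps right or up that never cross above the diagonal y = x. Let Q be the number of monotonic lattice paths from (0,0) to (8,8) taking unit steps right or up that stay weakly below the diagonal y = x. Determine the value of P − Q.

Sub-diagonal monotone paths from (0,0) to (9,9) biject with Dyck paths of semilength 9, giving C_9. So P = C_9 = 4862.
Monotone paths in an n×n grid that stay weakly below the diagonal are counted by C_n; here n = 8. So Q = C_8 = 1430.
P − Q = 4862 − 1430 = 3432.

3432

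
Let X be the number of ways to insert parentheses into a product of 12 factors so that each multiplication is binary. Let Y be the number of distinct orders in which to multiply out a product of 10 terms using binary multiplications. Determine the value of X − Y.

Parenthesizations of m factors correspond to full binary trees with m leaves, counted by C_{m−1}; m = 12 gives C_11. So X = C_11 = 58786.
Parenthesizations of m factors correspond to full binary trees with m leaves, counted by C_{m−1}; m = 10 gives C_9. So Y = C_9 = 4862.
X − Y = 58786 − 4862 = 53924.

53924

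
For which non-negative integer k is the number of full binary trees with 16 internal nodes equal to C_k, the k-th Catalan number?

Full binary trees with n internal nodes are counted by C_n; here n = 16.

16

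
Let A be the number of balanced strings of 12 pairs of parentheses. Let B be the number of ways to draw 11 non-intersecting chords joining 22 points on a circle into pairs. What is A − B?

149226

Balanced strings of n pairs of brackets are counted by C_n; here n = 12. So A = C_12 = 208012.
Non-crossing perfect matchings of 2n points on a circle are counted by C_n; with 22 points, n = 11. So B = C_11 = 58786.
A − B = 208012 − 58786 = 149226.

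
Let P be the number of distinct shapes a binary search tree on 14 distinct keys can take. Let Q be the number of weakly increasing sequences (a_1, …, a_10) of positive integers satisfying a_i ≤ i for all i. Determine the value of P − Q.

Binary trees (left/right distinguished) on n nodes are counted by C_n; here n = 14. So P = C_14 = 2674440.
Such sub-staircase sequences of length n are counted by C_n; here n = 10. So Q = C_10 = 16796.
P − Q = 2674440 − 16796 = 2657644.

2657644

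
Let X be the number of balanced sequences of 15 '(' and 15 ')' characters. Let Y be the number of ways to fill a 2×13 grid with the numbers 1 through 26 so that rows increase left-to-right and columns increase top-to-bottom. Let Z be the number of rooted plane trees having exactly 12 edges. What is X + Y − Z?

With 15 pairs the number of balanced bracket strings is the Catalan number C_15. So X = C_15 = 9694845.
Standard Young tableaux of shape 2×n are counted by C_n; here n = 13. So Y = C_13 = 742900.
Rooted ordered trees with n edges are counted by C_n; here n = 12. So Z = C_12 = 208012.
X + Y − Z = 9694845 + 742900 − 208012 = 10229733.

10229733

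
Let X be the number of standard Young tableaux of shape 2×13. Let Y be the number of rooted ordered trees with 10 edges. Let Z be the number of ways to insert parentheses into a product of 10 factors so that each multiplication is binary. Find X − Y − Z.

Standard Young tableaux of shape 2×n are counted by C_n; here n = 13. So X = C_13 = 742900.
A rooted plane tree with 10 edges has 11 nodes, and the count is C_10. So Y = C_10 = 16796.
Ways to associate a product of 10 factors correspond to binary trees on 10 leaves, so the count is C_9. So Z = C_9 = 4862.
X − Y − Z = 742900 − 16796 − 4862 = 721242.

721242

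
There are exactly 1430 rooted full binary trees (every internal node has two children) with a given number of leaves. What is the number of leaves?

Full binary trees with L leaves are counted by C_{L−1}. The Catalan number equal to 1430 is C_8.
So the index is 8, and the number of leaves is 8 + 1 = 9.

9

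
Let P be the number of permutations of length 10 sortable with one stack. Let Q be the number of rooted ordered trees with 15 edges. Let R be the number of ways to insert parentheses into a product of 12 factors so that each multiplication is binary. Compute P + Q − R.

By Knuth's characterisation, the stack-sortable permutations of length 10 are the 231-avoiders, numbering C_10. So P = C_10 = 16796.
A rooted plane tree with 15 edges has 16 nodes, and the count is C_15. So Q = C_15 = 9694845.
Parenthesizations of m factors correspond to full binary trees with m leaves, counted by C_{m−1}; m = 12 gives C_11. So R = C_11 = 58786.
P + Q − R = 16796 + 9694845 − 58786 = 9652855.

9652855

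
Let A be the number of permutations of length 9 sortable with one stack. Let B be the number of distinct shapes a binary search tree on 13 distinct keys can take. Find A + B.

747762

By Knuth's characterisation, the stack-sortable permutations of length 9 are the 231-avoiders, numbering C_9. So A = C_9 = 4862.
Binary trees (left/right distinguished) on n nodes are counted by C_n; here n = 13. So B = C_13 = 742900.
A + B = 4862 + 742900 = 747762.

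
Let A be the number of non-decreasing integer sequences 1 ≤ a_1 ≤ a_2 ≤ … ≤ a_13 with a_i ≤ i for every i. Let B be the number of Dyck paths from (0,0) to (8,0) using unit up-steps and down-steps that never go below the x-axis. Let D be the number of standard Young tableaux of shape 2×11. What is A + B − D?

Such sub-staircase sequences of length n are counted by C_n; here n = 13. So A = C_13 = 742900.
A Dyck path with 4 up-steps and 4 down-steps has semilength 4, so there are C_4 of them. So B = C_4 = 14.
Standard Young tableaux of shape 2×n are counted by C_n; here n = 11. So D = C_11 = 58786.
A + B − D = 742900 + 14 − 58786 = 684128.

684128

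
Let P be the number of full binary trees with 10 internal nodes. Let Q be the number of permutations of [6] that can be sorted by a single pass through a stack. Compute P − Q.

Full binary trees with n internal nodes are counted by C_n; here n = 10. So P = C_10 = 16796.
Stack-sortable permutations are exactly the 231-avoiding ones, counted by C_n; here n = 6. So Q = C_6 = 132.
P − Q = 16796 − 132 = 16664.

16664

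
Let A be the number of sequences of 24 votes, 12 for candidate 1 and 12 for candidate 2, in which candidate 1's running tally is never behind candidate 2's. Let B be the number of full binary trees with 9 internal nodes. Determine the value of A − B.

203150

Ballot sequences with n votes each where one side never trails are Dyck words, counted by C_n; here n = 12. So A = C_12 = 208012.
Full binary trees with n internal nodes are counted by C_n; here n = 9. So B = C_9 = 4862.
A − B = 208012 − 4862 = 203150.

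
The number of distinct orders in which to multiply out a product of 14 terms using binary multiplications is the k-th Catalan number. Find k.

13

Bracketing 14 factors into binary products is counted by C_{14−1} = C_13.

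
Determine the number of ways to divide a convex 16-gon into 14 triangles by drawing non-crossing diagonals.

The number of triangulations of a 16-gon is the Catalan number C_14 (index = sides − 2).
C_14 = 2674440.

2674440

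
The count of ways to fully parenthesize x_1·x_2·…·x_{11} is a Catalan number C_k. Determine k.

10

Bracketing 11 factors into binary products is counted by C_{11−1} = C_10.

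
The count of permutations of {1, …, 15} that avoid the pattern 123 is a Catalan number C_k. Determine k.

Permutations of [n] avoiding any single length-3 pattern are counted by C_n; here n = 15.

15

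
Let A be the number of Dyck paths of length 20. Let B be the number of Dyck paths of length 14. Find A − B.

16367

A Dyck path with 10 up-steps and 10 down-steps has semilength 10, so there are C_10 of them. So A = C_10 = 16796.
A Dyck path with 7 up-steps and 7 down-steps has semilength 7, so there are C_7 of them. So B = C_7 = 429.
A − B = 16796 − 429 = 16367.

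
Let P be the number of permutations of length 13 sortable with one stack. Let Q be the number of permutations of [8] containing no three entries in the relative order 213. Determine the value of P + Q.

744330

By Knuth's characterisation, the stack-sortable permutations of length 13 are the 231-avoiders, numbering C_13. So P = C_13 = 742900.
Permutations of [n] avoiding any single length-3 pattern are counted by C_n; here n = 8. So Q = C_8 = 1430.
P + Q = 742900 + 1430 = 744330.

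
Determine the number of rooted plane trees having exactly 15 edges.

9694845

A rooted plane tree with 15 edges has 16 nodes, and the count is C_15.
C_15 = C(30,15)/16 = 155117520/16 = 9694845.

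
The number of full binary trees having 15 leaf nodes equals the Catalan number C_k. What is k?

14

Full binary trees with 15 leaves have 15−1 = 14 internal nodes, so there are C_14 of them.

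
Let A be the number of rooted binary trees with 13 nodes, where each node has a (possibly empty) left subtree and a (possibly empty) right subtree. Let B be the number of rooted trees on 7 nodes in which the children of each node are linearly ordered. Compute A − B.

742768

Binary trees (left/right distinguished) on n nodes are counted by C_n; here n = 13. So A = C_13 = 742900.
Rooted ordered (plane) trees on m nodes have m−1 edges and are counted by C_{m−1}; m = 7 gives C_6. So B = C_6 = 132.
A − B = 742900 − 132 = 742768.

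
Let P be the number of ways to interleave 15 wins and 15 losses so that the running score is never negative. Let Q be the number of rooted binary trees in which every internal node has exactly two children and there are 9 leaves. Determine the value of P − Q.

9693415

Ballot sequences with n votes each where one side never trails are Dyck words, counted by C_n; here n = 15. So P = C_15 = 9694845.
A full binary tree with L leaves has L−1 internal nodes and is counted by C_{L−1}; L = 9 gives C_8. So Q = C_8 = 1430.
P − Q = 9694845 − 1430 = 9693415.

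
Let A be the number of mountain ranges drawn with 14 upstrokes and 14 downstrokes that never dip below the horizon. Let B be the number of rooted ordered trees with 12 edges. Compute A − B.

A Dyck path with 14 up-steps and 14 down-steps has semilength 14, so there are C_14 of them. So A = C_14 = 2674440.
Rooted ordered trees with n edges are counted by C_n; here n = 12. So B = C_12 = 208012.
A − B = 2674440 − 208012 = 2466428.

2466428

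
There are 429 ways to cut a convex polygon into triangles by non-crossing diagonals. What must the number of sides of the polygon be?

Triangulations of a convex m-gon are counted by C_{m−2}; 429 = C_7.
So m − 2 = 7, giving m = 9 sides.

9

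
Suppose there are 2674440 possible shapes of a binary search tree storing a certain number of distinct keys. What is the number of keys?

14

Binary search tree shapes on n keys are counted by C_n; 2674440 = C_14.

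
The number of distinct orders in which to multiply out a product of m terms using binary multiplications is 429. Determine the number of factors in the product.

Parenthesizations of m factors are counted by C_{m−1}, and C_7 = 429.
So the index is 7, and the number of factors is 7 + 1 = 8.

8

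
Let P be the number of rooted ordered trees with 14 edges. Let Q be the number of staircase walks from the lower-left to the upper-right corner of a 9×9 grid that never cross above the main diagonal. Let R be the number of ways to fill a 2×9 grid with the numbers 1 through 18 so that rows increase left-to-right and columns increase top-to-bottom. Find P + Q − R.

A rooted plane tree with 14 edges has 15 nodes, and the count is C_14. So P = C_14 = 2674440.
Monotone paths in an n×n grid that stay weakly below the diagonal are counted by C_n; here n = 9. So Q = C_9 = 4862.
By the hook-length formula (or a Dyck-path bijection), SYT of shape 2×9 number C_9. So R = C_9 = 4862.
P + Q − R = 2674440 + 4862 − 4862 = 2674440.

2674440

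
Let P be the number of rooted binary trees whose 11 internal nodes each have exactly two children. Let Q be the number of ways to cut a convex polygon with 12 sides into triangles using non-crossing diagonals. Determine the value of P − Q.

41990

Full binary trees with n internal nodes are counted by C_n; here n = 11. So P = C_11 = 58786.
Triangulations of a convex m-gon are counted by C_{m−2}; with m = 12 this is C_10. So Q = C_10 = 16796.
P − Q = 58786 − 16796 = 41990.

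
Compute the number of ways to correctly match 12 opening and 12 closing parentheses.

A balanced arrangement of 12 bracket pairs is a Dyck word of semilength 12, so the count is C_12.
C_12 = 208012.

208012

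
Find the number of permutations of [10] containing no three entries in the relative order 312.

16796

For any fixed pattern of length 3, the pattern-avoiding permutations of [10] number C_10.
C_10 = C(20,10)/11 = 184756/11 = 16796.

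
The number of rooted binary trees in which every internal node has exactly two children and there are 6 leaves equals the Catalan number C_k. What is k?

Full binary trees with 6 leaves have 6−1 = 5 internal nodes, so there are C_5 of them.

5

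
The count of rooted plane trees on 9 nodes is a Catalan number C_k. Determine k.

Rooted ordered (plane) trees on m nodes have m−1 edges and are counted by C_{m−1}; m = 9 gives C_8.

8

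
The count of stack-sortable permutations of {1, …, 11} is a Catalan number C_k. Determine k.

By Knuth's characterisation, the stack-sortable permutations of length 11 are the 231-avoiders, numbering C_11.

11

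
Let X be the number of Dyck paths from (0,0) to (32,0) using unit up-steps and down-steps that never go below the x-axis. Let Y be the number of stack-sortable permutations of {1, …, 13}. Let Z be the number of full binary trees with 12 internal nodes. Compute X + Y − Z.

Dyck paths of semilength n (length 2n) are counted by C_n; here n = 16. So X = C_16 = 35357670.
Stack-sortable permutations are exactly the 231-avoiding ones, counted by C_n; here n = 13. So Y = C_13 = 742900.
The number of full binary trees on 12 internal nodes is the Catalan number C_12. So Z = C_12 = 208012.
X + Y − Z = 35357670 + 742900 − 208012 = 35892558.

35892558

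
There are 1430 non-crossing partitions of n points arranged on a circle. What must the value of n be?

Non-crossing partitions of [n] are counted by C_n. Since C_8 = 1430, the index is 8.

8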